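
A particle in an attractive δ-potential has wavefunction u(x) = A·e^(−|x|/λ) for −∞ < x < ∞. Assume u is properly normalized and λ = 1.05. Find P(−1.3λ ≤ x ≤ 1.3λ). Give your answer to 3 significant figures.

P ≈ 0.926

P = ∫_{−1.3λ}^{1.3λ} |u(x)|² dx.
Since A² = 1/(λ), this is the region integral divided by the full normalization integral.
Both integrals are even about x = 0, so only the x ≥ 0 halves are needed (the factors of 2 cancel). Substituting t = x/λ, A² and the length scale cancel in the ratio: P = ∫_{0}^{1.3} e^(-2·t) dt / ∫_{0}^{∞} e^(-2·t) dt.
An antiderivative of e^(-2·t) is -e^(-2·t)/2; evaluating from 0 to 1.3 gives 1/2 - e^(-13/5)/2, while the full integral is 1/2.
Taking the ratio, P = 0.9257.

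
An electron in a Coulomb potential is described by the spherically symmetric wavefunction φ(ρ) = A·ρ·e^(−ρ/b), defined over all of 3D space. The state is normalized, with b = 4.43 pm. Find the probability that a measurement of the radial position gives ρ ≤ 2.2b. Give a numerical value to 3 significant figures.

P ≈ 0.449

With dV = 4πρ²dρ, the probability is ∫|φ|² dV over ρ ≤ 2.2b.
A² is fixed by ∫₀^∞ 4πρ²|φ|² dρ = 1, i.e. A² = (3·π·b^5)^(−1).
Let u = ρ/b; then A², 4π and the length scale all cancel, so P = ∫_{0}^{2.2} u^4·e^(-2·u) du ÷ ∫_{0}^{∞} u^4·e^(-2·u) du.
An antiderivative of u^4·e^(-2·u) is -(u^4/2 + u^3 + 3·u^2/2 + 3·u/2 + 3/4)·e^(-2·u); evaluating from 0 to 2.2 gives ≈ 0.33661, while the full integral is 3/4.
This evaluates to P = 0.4488.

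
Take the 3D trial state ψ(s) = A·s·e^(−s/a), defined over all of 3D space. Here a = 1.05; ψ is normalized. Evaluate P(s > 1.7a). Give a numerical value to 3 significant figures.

P ≈ 0.744

With dV = 4πs²ds, the probability is ∫|ψ|² dV over s > 1.7a.
Normalization gives A² = 1/(3·π·a^5).
In terms of u = s/a (A², 4π and the length scale all cancel between numerator and denominator), P = [∫_{1.7}^{∞} u^4·e^(-2·u) du] / [∫_{0}^{∞} u^4·e^(-2·u) du].
With ∫ u^4·e^(-2·u) du = -(u^4/2 + u^3 + 3·u^2/2 + 3·u/2 + 3/4)·e^(-2·u) + C, the region integral is ≈ 0.55814 and the full one is 3/4.
The region integral divided by the full integral gives P = 0.7442.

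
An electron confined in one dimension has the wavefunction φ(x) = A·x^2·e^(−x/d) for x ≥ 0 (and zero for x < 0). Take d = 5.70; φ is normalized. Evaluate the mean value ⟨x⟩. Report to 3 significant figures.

By definition ⟨x⟩ = ∫ x |φ(x)|² dx.
Evaluating both integrals, ⟨x⟩ = 5·d/2.
With d = 5.70, ⟨x⟩ = 14.25.

⟨x⟩ ≈ 14.3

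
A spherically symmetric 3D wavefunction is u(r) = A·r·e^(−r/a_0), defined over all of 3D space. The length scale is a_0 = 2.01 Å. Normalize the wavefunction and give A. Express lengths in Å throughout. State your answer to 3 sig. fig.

We need A² ∫|f|² 4πr² dr = 1, taking the integral from 0 to ∞.
The angular integral contributes 4π, leaving ∫₀^∞ r²|u|² dr.
Carrying out the integral gives A² · 3·π·a_0^5.
Setting this equal to 1 gives A² = 1/(3·π·a_0^5).
Substituting a_0 = 2.01 gives A² = 0.003234, so A = 0.05687.

A ≈ 0.0569 Å^(-5/2)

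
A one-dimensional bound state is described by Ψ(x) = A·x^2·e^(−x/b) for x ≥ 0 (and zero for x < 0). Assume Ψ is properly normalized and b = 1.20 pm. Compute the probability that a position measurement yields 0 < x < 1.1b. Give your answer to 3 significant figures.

P ≈ 0.0725

P = ∫_{0}^{1.1b} |Ψ(x)|² dx.
Since A² = 1/(3·b^5/4), this is the region integral divided by the full normalization integral.
In terms of u = x/b (A² and the length scale cancel between numerator and denominator), P = [∫_{0}^{1.1} u^4·e^(-2·u) du] / [∫_{0}^{∞} u^4·e^(-2·u) du].
An antiderivative of u^4·e^(-2·u) is -(u^4/2 + u^3 + 3·u^2/2 + 3·u/2 + 3/4)·e^(-2·u); evaluating from 0 to 1.1 gives ≈ 0.054372, while the full integral is 3/4.
Taking the ratio, P = 0.07250.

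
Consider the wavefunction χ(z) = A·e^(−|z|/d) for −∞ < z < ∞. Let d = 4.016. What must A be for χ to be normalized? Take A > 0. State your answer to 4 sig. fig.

The normalization condition is ∫|χ|² dz = 1 from −∞ to ∞.
Recall ∫₀^∞ z^m e^(−z/β) dz = m!·β^(m+1), ∫|χ|² dz = A²·(d).
So A² = (d)^(−1).
Plugging in d = 4.016 yields A = 0.49900.

A ≈ 0.4990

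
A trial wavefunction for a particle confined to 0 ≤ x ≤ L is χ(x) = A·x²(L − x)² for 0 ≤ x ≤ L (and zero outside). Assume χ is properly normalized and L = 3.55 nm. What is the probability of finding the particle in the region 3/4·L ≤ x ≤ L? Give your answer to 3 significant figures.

P = ∫_{3/4·L}^{L} |χ(x)|² dx.
The normalization integral ∫|χ|²dx over the whole domain equals L^9/630·A², and A² cancels in the ratio.
In terms of u = x/L (A² and the length scale cancel between numerator and denominator), P = [∫_{3/4}^{1} u^4·(1 - u)^4 du] / [∫_{0}^{1} u^4·(1 - u)^4 du].
Using ∫ u^4·(1 - u)^4 du = u^5·(70·u^4 - 315·u^3 + 540·u^2 - 420·u + 126)/630, the numerator is ≈ 0.000077662 and the denominator is 1/630.
This works out to P = 0.04893.

P ≈ 0.0489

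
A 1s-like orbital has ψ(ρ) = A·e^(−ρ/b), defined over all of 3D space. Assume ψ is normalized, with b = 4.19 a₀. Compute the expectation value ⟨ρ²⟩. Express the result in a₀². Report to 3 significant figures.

The expectation value is the |ψ|²-weighted average of ρ^2: ∫ ρ^2|ψ|² 4πρ² dρ.
With ∫₀^∞ ρ^4 e^(−αρ) dρ = 4!/α^5, the ratio of the moment integral to the normalization integral gives ⟨ρ²⟩ = 3·b^2.
Putting b = 4.19 gives 52.67.

⟨ρ^2⟩ ≈ 52.7 a₀^2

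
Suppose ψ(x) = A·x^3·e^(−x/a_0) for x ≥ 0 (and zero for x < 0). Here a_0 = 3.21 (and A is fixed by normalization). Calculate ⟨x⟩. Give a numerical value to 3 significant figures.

⟨x⟩ ≈ 11.2

⟨x⟩ = ∫ x |ψ|² dx over the full domain.
Using ∫₀^∞ xⁿ e^(−αx) dx = n!/αⁿ⁺¹, evaluating both integrals, ⟨x⟩ = 7·a_0/2.
Putting a_0 = 3.21 gives 11.24.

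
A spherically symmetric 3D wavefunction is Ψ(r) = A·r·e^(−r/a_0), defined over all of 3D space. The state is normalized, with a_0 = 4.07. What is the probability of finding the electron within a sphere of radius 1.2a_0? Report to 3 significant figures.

P = ∫ |Ψ|² 4πr² dr over r ≤ 1.2a_0.
Normalization gives A² = 1/(3·π·a_0^5).
In terms of u = r/a_0 (A², 4π and the length scale all cancel between numerator and denominator), P = [∫_{0}^{1.2} u^4·e^(-2·u) du] / [∫_{0}^{∞} u^4·e^(-2·u) du].
An antiderivative of u^4·e^(-2·u) is -(u^4/2 + u^3 + 3·u^2/2 + 3·u/2 + 3/4)·e^(-2·u); evaluating from 0 to 1.2 gives ≈ 0.071901, while the full integral is 3/4.
The region integral divided by the full integral gives P = 0.09587.

P ≈ 0.0959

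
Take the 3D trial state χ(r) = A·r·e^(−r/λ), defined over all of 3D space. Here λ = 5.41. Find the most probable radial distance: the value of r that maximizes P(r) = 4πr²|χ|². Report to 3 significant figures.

The maximum of P(r) = 4πr²|χ|² occurs where its derivative vanishes.
Solving yields r = 2·λ.
With λ = 5.41, the most probable radial distance is 10.82.

r ≈ 10.8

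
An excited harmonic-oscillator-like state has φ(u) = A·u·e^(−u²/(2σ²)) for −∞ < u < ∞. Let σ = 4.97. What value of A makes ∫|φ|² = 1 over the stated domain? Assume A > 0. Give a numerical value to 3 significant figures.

Require ∫ |φ|² du = 1 over the whole domain.
With ∫_{−∞}^{∞} u^(2m) e^(−αu²) du = (2m−1)!!·√π / (2^m α^(m+1/2)), with φ = A·u·e^(−u²/(2σ²)), the integral evaluates to A²·[√(π)·σ^3/2].
Setting this equal to 1 gives A² = 1/(√(π)·σ^3/2).
Plugging in σ = 4.97 yields A = 0.09587.

A ≈ 0.0959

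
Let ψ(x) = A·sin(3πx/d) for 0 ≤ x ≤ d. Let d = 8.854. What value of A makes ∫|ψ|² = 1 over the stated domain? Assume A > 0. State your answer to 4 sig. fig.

Normalization requires ∫|ψ|² dx = 1, integrated from 0 to d.
Using sin²θ = (1 − cos 2θ)/2, the integral (without the A² prefactor) comes out to d/2.
Setting this equal to 1 gives A² = 1/(d/2).
Plugging in d = 8.854 yields A = 0.47528.

A ≈ 0.4753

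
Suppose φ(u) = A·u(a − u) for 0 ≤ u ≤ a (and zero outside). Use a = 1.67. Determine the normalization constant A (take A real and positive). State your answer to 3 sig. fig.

Normalization requires ∫|φ|² du = 1, integrated from 0 to a.
Carrying out the integral gives A² · a^5/30.
Setting this equal to 1 gives A² = 1/(a^5/30).
Substituting a = 1.67 gives A² = 2.310, so A = 1.520.

A ≈ 1.52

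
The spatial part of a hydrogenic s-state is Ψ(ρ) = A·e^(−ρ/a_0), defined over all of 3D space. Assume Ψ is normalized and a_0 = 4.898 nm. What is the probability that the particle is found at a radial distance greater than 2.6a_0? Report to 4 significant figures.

P = ∫ |Ψ|² 4πρ² dρ over ρ > 2.6a_0.
A² is fixed by ∫₀^∞ 4πρ²|Ψ|² dρ = 1, i.e. A² = (π·a_0^3)^(−1).
In terms of u = ρ/a_0 (A², 4π and the length scale all cancel between numerator and denominator), P = [∫_{2.6}^{∞} u^2·e^(-2·u) du] / [∫_{0}^{∞} u^2·e^(-2·u) du].
With ∫ u^2·e^(-2·u) du = -(2·u^2 + 2·u + 1)·e^(-2·u)/4 + C, the region integral is 493·e^(-26/5)/100 and the full one is 1/4.
This evaluates to P = 0.10879.

P ≈ 0.1088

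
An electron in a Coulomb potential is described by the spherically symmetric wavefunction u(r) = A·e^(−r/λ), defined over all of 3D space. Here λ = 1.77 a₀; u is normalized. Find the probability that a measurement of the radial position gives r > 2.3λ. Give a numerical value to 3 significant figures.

With dV = 4πr²dr, the probability is ∫|u|² dV over r > 2.3λ.
A² is fixed by ∫₀^∞ 4πr²|u|² dr = 1, i.e. A² = (π·λ^3)^(−1).
Substituting t = r/λ, A², 4π and the length scale all cancel in the ratio: P = ∫_{2.3}^{∞} t^2·e^(-2·t) dt / ∫_{0}^{∞} t^2·e^(-2·t) dt.
An antiderivative of t^2·e^(-2·t) is -(2·t^2 + 2·t + 1)·e^(-2·t)/4; evaluating from 2.3 to ∞ gives 809·e^(-23/5)/200, while the full integral is 1/4.
Taking the ratio yields P = 0.1626.

P ≈ 0.163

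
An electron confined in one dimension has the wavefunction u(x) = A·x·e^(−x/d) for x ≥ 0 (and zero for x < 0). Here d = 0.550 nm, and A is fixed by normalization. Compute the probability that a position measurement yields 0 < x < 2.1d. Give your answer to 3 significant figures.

The probability is P = ∫ |u|² dx over [0, 2.1d].
Since A² = 1/(d^3/4), this is the region integral divided by the full normalization integral.
In terms of t = x/d (A² and the length scale cancel between numerator and denominator), P = [∫_{0}^{2.1} t^2·e^(-2·t) dt] / [∫_{0}^{∞} t^2·e^(-2·t) dt].
Using ∫ t^2·e^(-2·t) dt = -(2·t^2 + 2·t + 1)·e^(-2·t)/4, the numerator is 1/4 - 701·e^(-21/5)/200 and the denominator is 1/4.
This works out to P = 0.7898.

P ≈ 0.790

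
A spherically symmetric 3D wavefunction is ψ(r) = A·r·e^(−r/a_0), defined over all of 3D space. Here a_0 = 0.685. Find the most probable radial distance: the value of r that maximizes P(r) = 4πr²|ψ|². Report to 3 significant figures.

r ≈ 1.37

Set d/dr [P(r) = 4πr²|ψ|²] = 0 and solve for r > 0.
Solving yields r = 2·a_0.
With a_0 = 0.685, the most probable radial distance is 1.370.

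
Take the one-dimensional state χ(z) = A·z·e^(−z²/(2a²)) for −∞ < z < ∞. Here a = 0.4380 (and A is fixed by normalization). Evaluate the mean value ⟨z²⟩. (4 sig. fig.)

The expectation value is the |χ|²-weighted average of z^2: ∫ z^2|χ|² dz.
Evaluating both integrals, ⟨z²⟩ = 3·a^2/2.
Putting a = 0.4380 gives 0.28777.

⟨z^2⟩ ≈ 0.2878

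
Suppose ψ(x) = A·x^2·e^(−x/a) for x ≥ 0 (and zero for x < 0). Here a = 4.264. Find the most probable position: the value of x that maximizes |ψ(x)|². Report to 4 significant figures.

Set d/dx [|ψ(x)|²] = 0 and solve for x > 0.
This gives x = 2·a.
With a = 4.264, the most probable position is 8.5280.

x ≈ 8.528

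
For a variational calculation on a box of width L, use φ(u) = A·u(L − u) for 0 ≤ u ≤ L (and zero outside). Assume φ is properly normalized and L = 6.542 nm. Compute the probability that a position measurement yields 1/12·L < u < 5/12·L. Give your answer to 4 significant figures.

|φ|² is the probability density, so P = ∫_{1/12·L}^{5/12·L} |φ|² du.
The normalization integral ∫|φ|²du over the whole domain equals L^5/30·A², and A² cancels in the ratio.
Substituting t = u/L, A² and the length scale cancel in the ratio: P = ∫_{1/12}^{5/12} t^2·(1 - t)^2 dt / ∫_{0}^{1} t^2·(1 - t)^2 dt.
Using ∫ t^2·(1 - t)^2 dt = t^3·(6·t^2 - 15·t + 10)/30, the numerator is ≈ 0.0113844 and the denominator is 1/30.
Taking the ratio, P = 0.34153.

P ≈ 0.3415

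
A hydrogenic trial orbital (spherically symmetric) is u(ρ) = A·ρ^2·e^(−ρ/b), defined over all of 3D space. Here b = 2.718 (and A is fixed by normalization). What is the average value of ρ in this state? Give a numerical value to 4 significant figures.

The expectation value is the |u|²-weighted average of ρ: ∫ ρ|u|² 4πρ² dρ.
Recall ∫₀^∞ ρ^m e^(−ρ/β) dρ = m!·β^(m+1), the ratio of the moment integral to the normalization integral gives ⟨ρ⟩ = 7·b/2.
Putting b = 2.718 gives 9.5130.

⟨ρ⟩ ≈ 9.513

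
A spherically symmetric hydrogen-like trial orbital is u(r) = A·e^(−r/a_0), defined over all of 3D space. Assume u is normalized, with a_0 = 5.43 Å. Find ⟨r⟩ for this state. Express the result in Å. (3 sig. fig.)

By definition ⟨r⟩ = ∫ r |u(r)|² 4πr² dr.
Since the A² factors cancel between numerator and denominator, ⟨r⟩ = 3·a_0/2.
With a_0 = 5.43, ⟨r⟩ = 8.145.

⟨r⟩ ≈ 8.15 Å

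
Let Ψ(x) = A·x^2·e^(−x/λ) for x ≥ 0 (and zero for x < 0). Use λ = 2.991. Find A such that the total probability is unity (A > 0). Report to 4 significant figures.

A ≈ 0.07463

The normalization condition is ∫|Ψ|² dx = 1 from 0 to ∞.
Recall ∫₀^∞ x^m e^(−x/β) dx = m!·β^(m+1), the integral (without the A² prefactor) comes out to 3·λ^5/4.
So A² = (3·λ^5/4)^(−1).
With λ = 2.991: A² = 0.0055700 and A = 0.074633.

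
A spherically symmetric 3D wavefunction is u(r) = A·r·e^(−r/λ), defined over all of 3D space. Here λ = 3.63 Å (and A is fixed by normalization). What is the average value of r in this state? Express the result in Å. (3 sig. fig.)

⟨r⟩ ≈ 9.08 Å

The expectation value is the |u|²-weighted average of r: ∫ r|u|² 4πr² dr.
Since the A² factors cancel between numerator and denominator, ⟨r⟩ = 5·λ/2.
Putting λ = 3.63 gives 9.075.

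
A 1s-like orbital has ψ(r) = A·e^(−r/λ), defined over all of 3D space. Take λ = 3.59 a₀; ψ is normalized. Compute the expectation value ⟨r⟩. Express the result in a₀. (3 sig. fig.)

⟨r⟩ = ∫ r |ψ|² 4πr² dr over the full domain.
Evaluating both integrals, ⟨r⟩ = 3·λ/2.
Putting λ = 3.59 gives 5.385.

⟨r⟩ ≈ 5.39 a₀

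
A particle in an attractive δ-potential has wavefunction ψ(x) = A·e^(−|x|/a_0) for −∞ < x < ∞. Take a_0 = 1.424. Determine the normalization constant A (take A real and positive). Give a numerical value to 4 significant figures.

A ≈ 0.8380

The normalization condition is ∫|ψ|² dx = 1 from −∞ to ∞.
With ψ = A·e^(−|x|/a_0), the integral evaluates to A²·[a_0].
Hence A² = 1/[a_0].
With a_0 = 1.424: A² = 0.70225 and A = 0.83800.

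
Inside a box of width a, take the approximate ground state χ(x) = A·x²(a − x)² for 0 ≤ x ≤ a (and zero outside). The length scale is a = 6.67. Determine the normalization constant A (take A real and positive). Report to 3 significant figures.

Require ∫ |χ|² dx = 1 over the whole domain.
Expanding the polynomial and integrating term by term, the integral (without the A² prefactor) comes out to a^9/630.
Setting this equal to 1 gives A² = 1/(a^9/630).
With a = 6.67: A² = 0.00002411 and A = 0.004910.

A ≈ 0.00491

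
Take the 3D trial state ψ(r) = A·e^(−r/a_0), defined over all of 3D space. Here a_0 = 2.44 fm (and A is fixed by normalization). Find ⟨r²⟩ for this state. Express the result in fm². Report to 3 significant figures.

⟨r^2⟩ ≈ 17.9 fm^2

By definition ⟨r²⟩ = ∫ r^2 |ψ(r)|² 4πr² dr.
The ratio of the moment integral to the normalization integral gives ⟨r²⟩ = 3·a_0^2.
With a_0 = 2.44, ⟨r^2⟩ = 17.86.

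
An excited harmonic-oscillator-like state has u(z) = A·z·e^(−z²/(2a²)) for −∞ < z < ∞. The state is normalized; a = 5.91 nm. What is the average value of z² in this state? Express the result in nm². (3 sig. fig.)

⟨z^2⟩ ≈ 52.4 nm^2

By definition ⟨z²⟩ = ∫ z^2 |u(z)|² dz.
With ∫_{−∞}^{∞} z^(2m) e^(−αz²) dz = (2m−1)!!·√π / (2^m α^(m+1/2)), evaluating both integrals, ⟨z²⟩ = 3·a^2/2.
Putting a = 5.91 gives 52.39.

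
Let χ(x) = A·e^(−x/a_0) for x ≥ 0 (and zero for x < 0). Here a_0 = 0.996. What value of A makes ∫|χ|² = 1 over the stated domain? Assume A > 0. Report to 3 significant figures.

A ≈ 1.42

Require ∫ |χ|² dx = 1 over the whole domain.
With χ = A·e^(−x/a_0), the integral evaluates to A²·[a_0/2].
So A² = (a_0/2)^(−1).
Substituting a_0 = 0.996 gives A² = 2.008, so A = 1.417.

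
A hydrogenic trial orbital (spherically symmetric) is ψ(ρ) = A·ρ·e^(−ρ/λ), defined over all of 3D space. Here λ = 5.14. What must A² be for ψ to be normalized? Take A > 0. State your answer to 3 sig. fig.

Normalization requires ∫|ψ|² 4πρ² dρ = 1, integrated from 0 to ∞.
The angular integral contributes 4π, leaving ∫₀^∞ ρ²|ψ|² dρ.
∫|ψ|² 4πρ² dρ = A²·(3·π·λ^5).
With λ = 5.14: A² = 0.00002957 and A = 0.005438.

A^2 ≈ 0.0000296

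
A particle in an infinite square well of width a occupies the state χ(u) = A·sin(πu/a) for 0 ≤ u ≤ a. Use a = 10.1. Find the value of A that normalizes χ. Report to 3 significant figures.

A ≈ 0.445

Normalization requires ∫|χ|² du = 1, integrated from 0 to a.
With ∫₀^a sin²(nπu/a) du = a/2, with χ = A·sin(πu/a), the integral evaluates to A²·[a/2].
With a = 10.1: A² = 0.1980 and A = 0.4450.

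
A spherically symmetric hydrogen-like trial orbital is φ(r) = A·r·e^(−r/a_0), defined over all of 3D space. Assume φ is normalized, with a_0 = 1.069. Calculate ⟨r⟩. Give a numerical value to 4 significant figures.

⟨r⟩ = ∫ r |φ|² 4πr² dr over the full domain.
Since the A² factors cancel between numerator and denominator, ⟨r⟩ = 5·a_0/2.
Putting a_0 = 1.069 gives 2.6725.

⟨r⟩ ≈ 2.673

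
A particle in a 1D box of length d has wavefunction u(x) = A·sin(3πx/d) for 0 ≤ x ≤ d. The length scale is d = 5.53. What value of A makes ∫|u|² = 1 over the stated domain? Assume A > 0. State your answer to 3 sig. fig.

Require ∫ |u|² dx = 1 over the whole domain.
Carrying out the integral gives A² · d/2.
Substituting d = 5.53 gives A² = 0.3617, so A = 0.6014.

A ≈ 0.601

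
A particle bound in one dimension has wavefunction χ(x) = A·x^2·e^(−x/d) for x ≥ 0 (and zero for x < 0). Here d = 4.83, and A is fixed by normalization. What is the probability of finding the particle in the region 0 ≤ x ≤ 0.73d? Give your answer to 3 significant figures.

|χ|² is the probability density, so P = ∫_{0}^{0.73d} |χ|² dx.
Since A² = 1/(3·d^5/4), this is the region integral divided by the full normalization integral.
Substituting u = x/d, A² and the length scale cancel in the ratio: P = ∫_{0}^{0.73} u^4·e^(-2·u) du / ∫_{0}^{∞} u^4·e^(-2·u) du.
An antiderivative of u^4·e^(-2·u) is -(u^4/2 + u^3 + 3·u^2/2 + 3·u/2 + 3/4)·e^(-2·u); evaluating from 0 to 0.73 gives ≈ 0.012567, while the full integral is 3/4.
Evaluating gives P = 0.01676.

P ≈ 0.0168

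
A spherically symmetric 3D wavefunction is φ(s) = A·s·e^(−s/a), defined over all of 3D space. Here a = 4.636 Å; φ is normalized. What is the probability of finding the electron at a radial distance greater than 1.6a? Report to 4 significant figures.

Integrate the radial probability density 4πs²|φ|² over s > 1.6a.
Normalization gives A² = 1/(3·π·a^5).
In terms of u = s/a (A², 4π and the length scale all cancel between numerator and denominator), P = [∫_{1.6}^{∞} u^4·e^(-2·u) du] / [∫_{0}^{∞} u^4·e^(-2·u) du].
An antiderivative of u^4·e^(-2·u) is -(u^4/2 + u^3 + 3·u^2/2 + 3·u/2 + 3/4)·e^(-2·u); evaluating from 1.6 to ∞ gives ≈ 0.585459, while the full integral is 3/4.
The region integral divided by the full integral gives P = 0.78061.

P ≈ 0.7806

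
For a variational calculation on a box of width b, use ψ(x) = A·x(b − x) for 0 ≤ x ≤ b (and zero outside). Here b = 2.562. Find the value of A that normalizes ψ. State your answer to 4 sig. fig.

A ≈ 0.5213

The normalization condition is ∫|ψ|² dx = 1 from 0 to b.
Expanding the polynomial and integrating term by term, carrying out the integral gives A² · b^5/30.
Hence A² = 1/[b^5/30].
Substituting b = 2.562 gives A² = 0.27179, so A = 0.52133.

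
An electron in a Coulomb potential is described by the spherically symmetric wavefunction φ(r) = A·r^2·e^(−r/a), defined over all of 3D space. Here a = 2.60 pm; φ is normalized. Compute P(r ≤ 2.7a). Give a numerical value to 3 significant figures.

P ≈ 0.298

Integrate the radial probability density 4πr²|φ|² over r ≤ 2.7a.
Normalization gives A² = 1/(45·π·a^7/2).
Substituting u = r/a, A², 4π and the length scale all cancel in the ratio: P = ∫_{0}^{2.7} u^6·e^(-2·u) du / ∫_{0}^{∞} u^6·e^(-2·u) du.
An antiderivative of u^6·e^(-2·u) is -(4·u^6 + 12·u^5 + 30·u^4 + 60·u^3 + 90·u^2 + 90·u + 45)·e^(-2·u)/8; evaluating from 0 to 2.7 gives ≈ 1.6781, while the full integral is 45/8.
This evaluates to P = 0.2983.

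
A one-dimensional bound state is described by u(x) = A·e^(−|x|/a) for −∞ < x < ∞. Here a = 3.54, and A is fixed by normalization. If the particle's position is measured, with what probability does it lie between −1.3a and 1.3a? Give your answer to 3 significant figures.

P ≈ 0.926

|u|² is the probability density, so P = ∫_{−1.3a}^{1.3a} |u|² dx.
With A² fixed by ∫|u|² = 1, i.e. A² = (a)^(−1), substitute and integrate.
By symmetry take twice the x ≥ 0 contribution in numerator and denominator; the 2's cancel. Let t = x/a; then A² and the length scale cancel, so P = ∫_{0}^{1.3} e^(-2·t) dt ÷ ∫_{0}^{∞} e^(-2·t) dt.
With ∫ e^(-2·t) dt = -e^(-2·t)/2 + C, the region integral is 1/2 - e^(-13/5)/2 and the full one is 1/2.
Taking the ratio, P = 0.9257.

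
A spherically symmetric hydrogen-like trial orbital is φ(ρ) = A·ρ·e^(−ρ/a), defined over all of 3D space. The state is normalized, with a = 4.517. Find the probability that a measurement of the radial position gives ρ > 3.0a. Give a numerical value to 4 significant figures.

With dV = 4πρ²dρ, the probability is ∫|φ|² dV over ρ > 3.0a.
The full normalization integral is A²·[3·π·a^5] = 1, fixing A².
In terms of u = ρ/a (A², 4π and the length scale all cancel between numerator and denominator), P = [∫_{3.0}^{∞} u^4·e^(-2·u) du] / [∫_{0}^{∞} u^4·e^(-2·u) du].
An antiderivative of u^4·e^(-2·u) is -(u^4/2 + u^3 + 3·u^2/2 + 3·u/2 + 3/4)·e^(-2·u); evaluating from 3.0 to ∞ gives 345·e^(-6)/4, while the full integral is 3/4.
Taking the ratio yields P = 0.28506.

P ≈ 0.2851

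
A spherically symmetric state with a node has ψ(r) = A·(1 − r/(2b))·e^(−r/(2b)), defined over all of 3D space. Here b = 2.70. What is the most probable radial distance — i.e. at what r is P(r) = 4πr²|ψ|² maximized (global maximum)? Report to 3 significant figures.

The maximum of P(r) = 4πr²|ψ|² occurs where its derivative vanishes.
This gives r = b·(√(5) + 3).
With b = 2.70, the most probable radial distance is 14.14.

r ≈ 14.1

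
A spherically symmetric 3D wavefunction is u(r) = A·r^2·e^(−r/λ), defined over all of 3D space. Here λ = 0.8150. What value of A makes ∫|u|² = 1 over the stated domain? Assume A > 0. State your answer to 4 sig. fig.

The normalization condition is ∫|u|² 4πr² dr = 1 from 0 to ∞.
In 3D with spherical symmetry the volume element is 4πr² dr.
With ∫₀^∞ r^6 e^(−αr) dr = 6!/α^7, ∫|u|² 4πr² dr = A²·(45·π·λ^7/2).
With λ = 0.8150: A² = 0.059233 and A = 0.24338.

A ≈ 0.2434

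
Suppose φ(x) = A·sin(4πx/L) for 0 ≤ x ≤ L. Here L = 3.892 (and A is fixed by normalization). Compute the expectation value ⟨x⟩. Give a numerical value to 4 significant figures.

By definition ⟨x⟩ = ∫ x |φ(x)|² dx.
Since the A² factors cancel between numerator and denominator, ⟨x⟩ = L/2.
With L = 3.892, ⟨x⟩ = 1.9460.

⟨x⟩ ≈ 1.946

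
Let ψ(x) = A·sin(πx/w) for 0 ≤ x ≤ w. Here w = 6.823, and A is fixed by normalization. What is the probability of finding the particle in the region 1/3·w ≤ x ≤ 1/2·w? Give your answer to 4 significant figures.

P ≈ 0.3045

P = ∫_{1/3·w}^{1/2·w} |ψ(x)|² dx.
The normalization integral ∫|ψ|²dx over the whole domain equals w/2·A², and A² cancels in the ratio.
Let u = x/w; then A² and the length scale cancel, so P = ∫_{1/3}^{1/2} sin(π·u)^2 du ÷ ∫_{0}^{1} sin(π·u)^2 du.
Using ∫ sin(π·u)^2 du = u/2 - sin(2·π·u)/(4·π), the numerator is √(3)/(8·π) + 1/12 and the denominator is 1/2.
This works out to P = (√(3)/4 + π/6)/π.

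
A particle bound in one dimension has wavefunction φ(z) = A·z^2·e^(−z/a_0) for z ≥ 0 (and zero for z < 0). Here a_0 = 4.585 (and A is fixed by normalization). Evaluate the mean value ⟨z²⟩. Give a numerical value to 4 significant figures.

⟨z^2⟩ ≈ 157.7

The expectation value is the |φ|²-weighted average of z^2: ∫ z^2|φ|² dz.
With ∫₀^∞ z^6 e^(−αz) dz = 6!/α^7, since the A² factors cancel between numerator and denominator, ⟨z²⟩ = 15·a_0^2/2.
Putting a_0 = 4.585 gives 157.67.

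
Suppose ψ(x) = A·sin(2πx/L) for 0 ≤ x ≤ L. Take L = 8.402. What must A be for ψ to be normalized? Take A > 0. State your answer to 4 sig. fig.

Require ∫ |ψ|² dx = 1 over the whole domain.
With ∫₀^L sin²(nπx/L) dx = L/2, the integral (without the A² prefactor) comes out to L/2.
So A² = (L/2)^(−1).
Plugging in L = 8.402 yields A = 0.48789.

A ≈ 0.4879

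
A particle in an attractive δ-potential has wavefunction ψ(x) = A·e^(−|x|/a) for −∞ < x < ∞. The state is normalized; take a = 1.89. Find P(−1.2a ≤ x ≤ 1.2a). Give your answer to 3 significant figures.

P = ∫_{−1.2a}^{1.2a} |ψ(x)|² dx.
The normalization integral ∫|ψ|²dx over the whole domain equals a·A², and A² cancels in the ratio.
By symmetry take twice the x ≥ 0 contribution in numerator and denominator; the 2's cancel. Substituting u = x/a, A² and the length scale cancel in the ratio: P = ∫_{0}^{1.2} e^(-2·u) du / ∫_{0}^{∞} e^(-2·u) du.
Using ∫ e^(-2·u) du = -e^(-2·u)/2, the numerator is 1/2 - e^(-12/5)/2 and the denominator is 1/2.
The result is P = 0.9093.

P ≈ 0.909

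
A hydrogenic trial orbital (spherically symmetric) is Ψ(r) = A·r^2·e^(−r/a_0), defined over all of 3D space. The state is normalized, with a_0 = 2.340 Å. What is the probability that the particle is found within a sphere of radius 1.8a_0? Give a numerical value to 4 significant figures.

P ≈ 0.07327

P = ∫ |Ψ|² 4πr² dr over r ≤ 1.8a_0.
The full normalization integral is A²·[45·π·a_0^7/2] = 1, fixing A².
Let u = r/a_0; then A², 4π and the length scale all cancel, so P = ∫_{0}^{1.8} u^6·e^(-2·u) du ÷ ∫_{0}^{∞} u^6·e^(-2·u) du.
Using ∫ u^6·e^(-2·u) du = -(4·u^6 + 12·u^5 + 30·u^4 + 60·u^3 + 90·u^2 + 90·u + 45)·e^(-2·u)/8, the numerator is ≈ 0.412163 and the denominator is 45/8.
The region integral divided by the full integral gives P = 0.073273.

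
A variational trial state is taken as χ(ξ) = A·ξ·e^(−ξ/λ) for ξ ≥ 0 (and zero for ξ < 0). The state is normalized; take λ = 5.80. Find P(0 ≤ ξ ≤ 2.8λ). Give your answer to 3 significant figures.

P ≈ 0.918

The probability is P = ∫ |χ|² dξ over [0, 2.8λ].
With A² fixed by ∫|χ|² = 1, i.e. A² = (λ^3/4)^(−1), substitute and integrate.
Let u = ξ/λ; then A² and the length scale cancel, so P = ∫_{0}^{2.8} u^2·e^(-2·u) du ÷ ∫_{0}^{∞} u^2·e^(-2·u) du.
With ∫ u^2·e^(-2·u) du = -(2·u^2 + 2·u + 1)·e^(-2·u)/4 + C, the region integral is 1/4 - 557·e^(-28/5)/100 and the full one is 1/4.
The result is P = 0.9176.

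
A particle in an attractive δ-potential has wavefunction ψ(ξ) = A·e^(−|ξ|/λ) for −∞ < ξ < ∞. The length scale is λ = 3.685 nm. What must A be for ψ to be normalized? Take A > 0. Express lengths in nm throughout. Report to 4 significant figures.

Normalization requires ∫|ψ|² dξ = 1, integrated from −∞ to ∞.
The integral (without the A² prefactor) comes out to λ.
Plugging in λ = 3.685 yields A = 0.52093.

A ≈ 0.5209 nm^(-1/2)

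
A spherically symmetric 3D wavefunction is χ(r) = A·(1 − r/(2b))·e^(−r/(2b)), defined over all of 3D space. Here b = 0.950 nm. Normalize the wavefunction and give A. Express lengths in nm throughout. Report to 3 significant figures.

A ≈ 0.215 nm^(-3/2)

Normalization requires ∫|χ|² 4πr² dr = 1, integrated from 0 to ∞.
The angular integral contributes 4π, leaving ∫₀^∞ r²|χ|² dr.
Using ∫₀^∞ rⁿ e^(−αr) dr = n!/αⁿ⁺¹, with χ = A·(1 − r/(2b))·e^(−r/(2b)), the integral evaluates to A²·[8·π·b^3].
Setting this equal to 1 gives A² = 1/(8·π·b^3).
With b = 0.950: A² = 0.04641 and A = 0.2154.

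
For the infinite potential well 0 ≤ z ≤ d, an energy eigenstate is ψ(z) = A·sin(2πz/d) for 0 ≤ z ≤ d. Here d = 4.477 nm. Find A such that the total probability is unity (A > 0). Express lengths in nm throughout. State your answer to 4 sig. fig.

A ≈ 0.6684 nm^(-1/2)

The normalization condition is ∫|ψ|² dz = 1 from 0 to d.
With ψ = A·sin(2πz/d), the integral evaluates to A²·[d/2].
Substituting d = 4.477 gives A² = 0.44673, so A = 0.66838.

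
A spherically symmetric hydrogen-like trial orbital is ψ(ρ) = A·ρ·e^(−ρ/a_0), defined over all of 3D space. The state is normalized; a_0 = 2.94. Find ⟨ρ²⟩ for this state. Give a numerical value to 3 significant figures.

By definition ⟨ρ²⟩ = ∫ ρ^2 |ψ(ρ)|² 4πρ² dρ.
Using ∫₀^∞ ρⁿ e^(−αρ) dρ = n!/αⁿ⁺¹, evaluating both integrals, ⟨ρ²⟩ = 15·a_0^2/2.
With a_0 = 2.94, ⟨ρ^2⟩ = 64.83.

⟨ρ^2⟩ ≈ 64.8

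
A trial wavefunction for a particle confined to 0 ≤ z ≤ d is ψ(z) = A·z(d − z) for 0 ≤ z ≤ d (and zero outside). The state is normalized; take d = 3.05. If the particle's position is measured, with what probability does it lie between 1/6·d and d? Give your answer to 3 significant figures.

|ψ|² is the probability density, so P = ∫_{1/6·d}^{d} |ψ|² dz.
With A² fixed by ∫|ψ|² = 1, i.e. A² = (d^5/30)^(−1), substitute and integrate.
Let u = z/d; then A² and the length scale cancel, so P = ∫_{1/6}^{1} u^2·(1 - u)^2 du ÷ ∫_{0}^{1} u^2·(1 - u)^2 du.
An antiderivative of u^2·(1 - u)^2 is u^3·(6·u^2 - 15·u + 10)/30; evaluating from 1/6 to 1 gives 125/3888, while the full integral is 1/30.
The result is P = 625/648.

P ≈ 0.965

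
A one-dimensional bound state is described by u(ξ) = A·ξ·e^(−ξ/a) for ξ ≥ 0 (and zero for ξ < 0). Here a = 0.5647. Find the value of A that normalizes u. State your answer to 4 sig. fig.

A ≈ 4.713

The normalization condition is ∫|u|² dξ = 1 from 0 to ∞.
Using ∫₀^∞ ξⁿ e^(−αξ) dξ = n!/αⁿ⁺¹, the integral (without the A² prefactor) comes out to a^3/4.
With a = 0.5647: A² = 22.213 and A = 4.7131.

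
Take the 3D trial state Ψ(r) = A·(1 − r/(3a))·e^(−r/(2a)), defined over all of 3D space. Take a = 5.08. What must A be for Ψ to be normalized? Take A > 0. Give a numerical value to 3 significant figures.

A ≈ 0.0302

The normalization condition is ∫|Ψ|² 4πr² dr = 1 from 0 to ∞.
With ∫₀^∞ r^4 e^(−αr) dr = 4!/α^5, ∫|Ψ|² 4πr² dr = A²·(8·π·a^3/3).
So A² = (8·π·a^3/3)^(−1).
Plugging in a = 5.08 yields A = 0.03017.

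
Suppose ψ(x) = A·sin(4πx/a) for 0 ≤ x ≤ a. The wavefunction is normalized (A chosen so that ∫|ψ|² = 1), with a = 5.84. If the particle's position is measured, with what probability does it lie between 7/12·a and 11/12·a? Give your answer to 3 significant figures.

The probability is P = ∫ |ψ|² dx over [7/12·a, 11/12·a].
With A² fixed by ∫|ψ|² = 1, i.e. A² = (a/2)^(−1), substitute and integrate.
Substituting u = x/a, A² and the length scale cancel in the ratio: P = ∫_{7/12}^{11/12} sin(4·π·u)^2 du / ∫_{0}^{1} sin(4·π·u)^2 du.
Using ∫ sin(4·π·u)^2 du = u/2 - sin(4·π·u)·cos(4·π·u)/(8·π), the numerator is √(3)/(16·π) + 1/6 and the denominator is 1/2.
Evaluating gives P = (√(3)/8 + π/3)/π.

P ≈ 0.402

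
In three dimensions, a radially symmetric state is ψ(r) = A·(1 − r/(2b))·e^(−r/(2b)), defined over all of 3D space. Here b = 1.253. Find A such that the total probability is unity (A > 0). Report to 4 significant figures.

The normalization condition is ∫|ψ|² 4πr² dr = 1 from 0 to ∞.
(Spherical symmetry: dV = 4πr² dr.)
The integral (without the A² prefactor) comes out to 8·π·b^3.
Setting this equal to 1 gives A² = 1/(8·π·b^3).
Plugging in b = 1.253 yields A = 0.14222.

A ≈ 0.1422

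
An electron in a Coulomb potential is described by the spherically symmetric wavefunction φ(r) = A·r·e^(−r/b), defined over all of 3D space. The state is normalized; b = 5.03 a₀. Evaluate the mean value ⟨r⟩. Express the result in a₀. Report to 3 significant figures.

The expectation value is the |φ|²-weighted average of r: ∫ r|φ|² 4πr² dr.
The ratio of the moment integral to the normalization integral gives ⟨r⟩ = 5·b/2.
With b = 5.03, ⟨r⟩ = 12.58.

⟨r⟩ ≈ 12.6 a₀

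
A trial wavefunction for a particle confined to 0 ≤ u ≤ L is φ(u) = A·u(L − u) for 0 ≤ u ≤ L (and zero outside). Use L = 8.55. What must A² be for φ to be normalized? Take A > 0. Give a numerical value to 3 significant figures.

Normalization requires ∫|φ|² du = 1, integrated from 0 to L.
Expanding the polynomial and integrating term by term, with φ = A·u(L − u), the integral evaluates to A²·[L^5/30].
Setting this equal to 1 gives A² = 1/(L^5/30).
Substituting L = 8.55 gives A² = 0.0006566, so A = 0.02562.

A^2 ≈ 0.000657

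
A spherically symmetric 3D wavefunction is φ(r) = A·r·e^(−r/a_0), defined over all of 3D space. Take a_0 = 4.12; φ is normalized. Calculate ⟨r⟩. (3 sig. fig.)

⟨r⟩ ≈ 10.3

By definition ⟨r⟩ = ∫ r |φ(r)|² 4πr² dr.
With ∫₀^∞ r^5 e^(−αr) dr = 5!/α^6, since the A² factors cancel between numerator and denominator, ⟨r⟩ = 5·a_0/2.
Putting a_0 = 4.12 gives 10.30.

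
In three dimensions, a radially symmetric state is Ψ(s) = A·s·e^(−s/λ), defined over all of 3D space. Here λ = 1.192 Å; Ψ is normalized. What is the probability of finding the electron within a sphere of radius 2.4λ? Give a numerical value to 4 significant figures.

P = ∫ |Ψ|² 4πs² ds over s ≤ 2.4λ.
The full normalization integral is A²·[3·π·λ^5] = 1, fixing A².
Let u = s/λ; then A², 4π and the length scale all cancel, so P = ∫_{0}^{2.4} u^4·e^(-2·u) du ÷ ∫_{0}^{∞} u^4·e^(-2·u) du.
Using ∫ u^4·e^(-2·u) du = -(u^4/2 + u^3 + 3·u^2/2 + 3·u/2 + 3/4)·e^(-2·u), the numerator is ≈ 0.392806 and the denominator is 3/4.
Taking the ratio yields P = 0.52374.

P ≈ 0.5237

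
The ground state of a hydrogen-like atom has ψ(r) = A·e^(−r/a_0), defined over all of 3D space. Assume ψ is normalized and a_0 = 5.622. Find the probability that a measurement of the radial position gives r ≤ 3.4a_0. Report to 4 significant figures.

Integrate the radial probability density 4πr²|ψ|² over r ≤ 3.4a_0.
The full normalization integral is A²·[π·a_0^3] = 1, fixing A².
Let u = r/a_0; then A², 4π and the length scale all cancel, so P = ∫_{0}^{3.4} u^2·e^(-2·u) du ÷ ∫_{0}^{∞} u^2·e^(-2·u) du.
With ∫ u^2·e^(-2·u) du = -(2·u^2 + 2·u + 1)·e^(-2·u)/4 + C, the region integral is 1/4 - 773·e^(-34/5)/100 and the full one is 1/4.
This evaluates to P = 0.96556.

P ≈ 0.9656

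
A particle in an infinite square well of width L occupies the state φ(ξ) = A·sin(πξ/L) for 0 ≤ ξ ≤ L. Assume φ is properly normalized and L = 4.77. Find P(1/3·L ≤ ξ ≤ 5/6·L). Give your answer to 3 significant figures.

P ≈ 0.776

P = ∫_{1/3·L}^{5/6·L} |φ(ξ)|² dξ.
With A² fixed by ∫|φ|² = 1, i.e. A² = (L/2)^(−1), substitute and integrate.
Let u = ξ/L; then A² and the length scale cancel, so P = ∫_{1/3}^{5/6} sin(π·u)^2 du ÷ ∫_{0}^{1} sin(π·u)^2 du.
An antiderivative of sin(π·u)^2 is u/2 - sin(2·π·u)/(4·π); evaluating from 1/3 to 5/6 gives √(3)/(4·π) + 1/4, while the full integral is 1/2.
Evaluating gives P = (√(3) + π)/(2·π).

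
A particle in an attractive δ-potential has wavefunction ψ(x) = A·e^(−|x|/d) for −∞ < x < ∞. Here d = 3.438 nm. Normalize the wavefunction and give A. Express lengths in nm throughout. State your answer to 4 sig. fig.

A ≈ 0.5393 nm^(-1/2)

The normalization condition is ∫|ψ|² dx = 1 from −∞ to ∞.
The integral (without the A² prefactor) comes out to d.
Setting this equal to 1 gives A² = 1/(d).
Plugging in d = 3.438 yields A = 0.53932.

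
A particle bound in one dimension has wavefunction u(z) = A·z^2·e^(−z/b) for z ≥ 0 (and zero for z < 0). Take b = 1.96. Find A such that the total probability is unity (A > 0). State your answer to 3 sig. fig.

We need A² ∫|f|² dz = 1, taking the integral from 0 to ∞.
The integral (without the A² prefactor) comes out to 3·b^5/4.
Substituting b = 1.96 gives A² = 0.04610, so A = 0.2147.

A ≈ 0.215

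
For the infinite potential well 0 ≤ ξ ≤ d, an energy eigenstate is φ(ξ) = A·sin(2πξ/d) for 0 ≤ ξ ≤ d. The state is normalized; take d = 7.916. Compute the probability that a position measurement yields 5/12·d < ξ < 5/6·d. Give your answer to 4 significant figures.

P ≈ 0.4167

P = ∫_{5/12·d}^{5/6·d} |φ(ξ)|² dξ.
The normalization integral ∫|φ|²dξ over the whole domain equals d/2·A², and A² cancels in the ratio.
In terms of u = ξ/d (A² and the length scale cancel between numerator and denominator), P = [∫_{5/12}^{5/6} sin(2·π·u)^2 du] / [∫_{0}^{1} sin(2·π·u)^2 du].
With ∫ sin(2·π·u)^2 du = u/2 - sin(4·π·u)/(8·π) + C, the region integral is 5/24 and the full one is 1/2.
Evaluating gives P = 5/12.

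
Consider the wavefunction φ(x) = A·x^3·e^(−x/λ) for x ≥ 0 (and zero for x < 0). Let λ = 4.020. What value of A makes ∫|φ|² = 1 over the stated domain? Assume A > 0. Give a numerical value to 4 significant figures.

A ≈ 0.003237

The normalization condition is ∫|φ|² dx = 1 from 0 to ∞.
The integral (without the A² prefactor) comes out to 45·λ^7/8.
So A² = (45·λ^7/8)^(−1).
Substituting λ = 4.020 gives A² = 0.000010478, so A = 0.0032370.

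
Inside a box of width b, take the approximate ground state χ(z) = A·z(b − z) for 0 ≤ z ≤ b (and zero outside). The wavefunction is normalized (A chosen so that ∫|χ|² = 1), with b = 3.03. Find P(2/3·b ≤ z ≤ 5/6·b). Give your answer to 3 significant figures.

P ≈ 0.174

P = ∫_{2/3·b}^{5/6·b} |χ(z)|² dz.
The normalization integral ∫|χ|²dz over the whole domain equals b^5/30·A², and A² cancels in the ratio.
Substituting u = z/b, A² and the length scale cancel in the ratio: P = ∫_{2/3}^{5/6} u^2·(1 - u)^2 du / ∫_{0}^{1} u^2·(1 - u)^2 du.
With ∫ u^2·(1 - u)^2 du = u^3·(6·u^2 - 15·u + 10)/30 + C, the region integral is ≈ 0.0058128 and the full one is 1/30.
Evaluating gives P = 113/648.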